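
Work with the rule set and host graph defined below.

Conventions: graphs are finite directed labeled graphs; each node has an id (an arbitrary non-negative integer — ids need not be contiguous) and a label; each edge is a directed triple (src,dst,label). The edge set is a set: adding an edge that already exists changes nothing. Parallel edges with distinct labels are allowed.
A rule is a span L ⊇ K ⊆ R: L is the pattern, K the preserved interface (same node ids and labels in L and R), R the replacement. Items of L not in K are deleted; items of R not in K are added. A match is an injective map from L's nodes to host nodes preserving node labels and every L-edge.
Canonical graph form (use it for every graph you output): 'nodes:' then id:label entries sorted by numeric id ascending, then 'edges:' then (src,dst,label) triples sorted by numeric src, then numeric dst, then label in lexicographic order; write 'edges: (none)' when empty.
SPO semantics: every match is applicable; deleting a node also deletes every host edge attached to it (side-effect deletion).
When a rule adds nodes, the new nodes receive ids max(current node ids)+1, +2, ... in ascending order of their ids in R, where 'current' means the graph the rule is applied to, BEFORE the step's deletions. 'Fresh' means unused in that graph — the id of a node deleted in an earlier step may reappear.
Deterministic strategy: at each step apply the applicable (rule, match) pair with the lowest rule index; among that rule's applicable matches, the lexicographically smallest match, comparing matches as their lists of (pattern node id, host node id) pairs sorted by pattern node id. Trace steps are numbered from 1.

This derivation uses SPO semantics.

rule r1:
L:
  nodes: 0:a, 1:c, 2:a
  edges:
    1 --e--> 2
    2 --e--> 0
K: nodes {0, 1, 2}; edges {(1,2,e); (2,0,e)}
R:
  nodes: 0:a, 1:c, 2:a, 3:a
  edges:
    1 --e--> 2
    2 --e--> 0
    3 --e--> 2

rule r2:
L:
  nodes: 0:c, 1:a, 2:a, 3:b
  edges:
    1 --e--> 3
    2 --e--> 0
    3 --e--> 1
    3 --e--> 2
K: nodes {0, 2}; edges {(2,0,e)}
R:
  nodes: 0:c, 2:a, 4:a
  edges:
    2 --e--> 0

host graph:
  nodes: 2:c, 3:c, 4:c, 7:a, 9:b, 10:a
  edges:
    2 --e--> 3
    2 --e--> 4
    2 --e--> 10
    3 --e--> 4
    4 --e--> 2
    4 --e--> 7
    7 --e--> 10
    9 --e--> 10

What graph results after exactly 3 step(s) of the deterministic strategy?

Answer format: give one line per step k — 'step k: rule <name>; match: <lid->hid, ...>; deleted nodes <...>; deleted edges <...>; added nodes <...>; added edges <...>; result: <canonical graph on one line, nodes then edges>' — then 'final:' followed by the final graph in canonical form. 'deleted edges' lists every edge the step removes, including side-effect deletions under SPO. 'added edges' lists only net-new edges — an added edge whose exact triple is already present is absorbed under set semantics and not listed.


step 1: rule r1; match: 0->10, 1->4, 2->7; deleted nodes (none); deleted edges (none); added nodes 11; added edges (11,7,e); result: nodes: 2:c, 3:c, 4:c, 7:a, 9:b, 10:a, 11:a edges: (2,3,e); (2,4,e); (2,10,e); (3,4,e); (4,2,e); (4,7,e); (7,10,e); (9,10,e); (11,7,e)
step 2: rule r1; match: 0->10, 1->4, 2->7; deleted nodes (none); deleted edges (none); added nodes 12; added edges (12,7,e); result: nodes: 2:c, 3:c, 4:c, 7:a, 9:b, 10:a, 11:a, 12:a edges: (2,3,e); (2,4,e); (2,10,e); (3,4,e); (4,2,e); (4,7,e); (7,10,e); (9,10,e); (11,7,e); (12,7,e)
step 3: rule r1; match: 0->10, 1->4, 2->7; deleted nodes (none); deleted edges (none); added nodes 13; added edges (13,7,e); result: nodes: 2:c, 3:c, 4:c, 7:a, 9:b, 10:a, 11:a, 12:a, 13:a edges: (2,3,e); (2,4,e); (2,10,e); (3,4,e); (4,2,e); (4,7,e); (7,10,e); (9,10,e); (11,7,e); (12,7,e); (13,7,e)
final:
nodes: 2:c, 3:c, 4:c, 7:a, 9:b, 10:a, 11:a, 12:a, 13:a
edges: (2,3,e); (2,4,e); (2,10,e); (3,4,e); (4,2,e); (4,7,e); (7,10,e); (9,10,e); (11,7,e); (12,7,e); (13,7,e)


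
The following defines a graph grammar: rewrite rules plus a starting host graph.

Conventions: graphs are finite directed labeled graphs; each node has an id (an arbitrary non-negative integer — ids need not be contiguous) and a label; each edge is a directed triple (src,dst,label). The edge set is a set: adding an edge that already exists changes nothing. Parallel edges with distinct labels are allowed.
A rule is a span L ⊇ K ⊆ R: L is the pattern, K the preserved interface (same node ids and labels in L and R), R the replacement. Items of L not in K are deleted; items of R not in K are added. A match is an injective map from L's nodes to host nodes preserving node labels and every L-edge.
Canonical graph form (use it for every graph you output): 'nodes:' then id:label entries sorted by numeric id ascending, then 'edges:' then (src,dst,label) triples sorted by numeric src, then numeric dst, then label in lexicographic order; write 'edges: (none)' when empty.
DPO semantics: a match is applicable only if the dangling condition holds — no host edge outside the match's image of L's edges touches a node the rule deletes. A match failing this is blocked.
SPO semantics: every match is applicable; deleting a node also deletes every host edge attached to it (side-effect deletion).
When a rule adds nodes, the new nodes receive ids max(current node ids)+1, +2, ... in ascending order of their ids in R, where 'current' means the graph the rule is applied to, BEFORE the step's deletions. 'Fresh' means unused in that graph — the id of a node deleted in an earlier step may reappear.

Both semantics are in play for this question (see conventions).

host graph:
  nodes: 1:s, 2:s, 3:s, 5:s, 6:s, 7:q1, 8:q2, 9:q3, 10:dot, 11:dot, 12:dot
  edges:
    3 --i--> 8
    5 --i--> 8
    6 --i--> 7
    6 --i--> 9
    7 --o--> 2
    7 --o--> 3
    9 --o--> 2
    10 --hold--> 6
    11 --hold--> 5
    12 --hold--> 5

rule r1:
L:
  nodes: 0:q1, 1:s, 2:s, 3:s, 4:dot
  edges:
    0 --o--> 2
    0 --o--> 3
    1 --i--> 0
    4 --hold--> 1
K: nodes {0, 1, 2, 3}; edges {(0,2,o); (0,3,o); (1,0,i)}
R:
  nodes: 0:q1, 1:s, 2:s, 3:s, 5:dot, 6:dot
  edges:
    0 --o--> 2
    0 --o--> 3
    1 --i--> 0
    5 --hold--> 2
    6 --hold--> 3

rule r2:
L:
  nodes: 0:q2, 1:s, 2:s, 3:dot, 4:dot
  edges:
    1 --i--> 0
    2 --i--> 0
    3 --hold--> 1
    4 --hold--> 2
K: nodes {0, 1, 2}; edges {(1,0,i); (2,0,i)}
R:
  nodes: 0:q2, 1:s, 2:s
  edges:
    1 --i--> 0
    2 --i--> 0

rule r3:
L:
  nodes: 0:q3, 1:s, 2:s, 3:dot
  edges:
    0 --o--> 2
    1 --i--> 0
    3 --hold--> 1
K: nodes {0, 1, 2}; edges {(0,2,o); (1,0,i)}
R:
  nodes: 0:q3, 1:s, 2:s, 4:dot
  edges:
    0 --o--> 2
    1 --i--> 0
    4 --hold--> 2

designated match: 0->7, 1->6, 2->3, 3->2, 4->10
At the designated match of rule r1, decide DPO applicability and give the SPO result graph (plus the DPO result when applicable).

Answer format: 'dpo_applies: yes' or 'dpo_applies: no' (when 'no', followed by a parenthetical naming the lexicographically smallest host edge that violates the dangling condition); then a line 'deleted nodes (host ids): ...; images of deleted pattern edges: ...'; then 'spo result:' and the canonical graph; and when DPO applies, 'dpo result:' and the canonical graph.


dpo_applies: yes
deleted nodes (host ids): 10; images of deleted pattern edges: (10,6,hold)
spo result:
nodes: 1:s, 2:s, 3:s, 5:s, 6:s, 7:q1, 8:q2, 9:q3, 11:dot, 12:dot, 13:dot, 14:dot
edges: (3,8,i); (5,8,i); (6,7,i); (6,9,i); (7,2,o); (7,3,o); (9,2,o); (11,5,hold); (12,5,hold); (13,3,hold); (14,2,hold)
dpo result:
nodes: 1:s, 2:s, 3:s, 5:s, 6:s, 7:q1, 8:q2, 9:q3, 11:dot, 12:dot, 13:dot, 14:dot
edges: (3,8,i); (5,8,i); (6,7,i); (6,9,i); (7,2,o); (7,3,o); (9,2,o); (11,5,hold); (12,5,hold); (13,3,hold); (14,2,hold)


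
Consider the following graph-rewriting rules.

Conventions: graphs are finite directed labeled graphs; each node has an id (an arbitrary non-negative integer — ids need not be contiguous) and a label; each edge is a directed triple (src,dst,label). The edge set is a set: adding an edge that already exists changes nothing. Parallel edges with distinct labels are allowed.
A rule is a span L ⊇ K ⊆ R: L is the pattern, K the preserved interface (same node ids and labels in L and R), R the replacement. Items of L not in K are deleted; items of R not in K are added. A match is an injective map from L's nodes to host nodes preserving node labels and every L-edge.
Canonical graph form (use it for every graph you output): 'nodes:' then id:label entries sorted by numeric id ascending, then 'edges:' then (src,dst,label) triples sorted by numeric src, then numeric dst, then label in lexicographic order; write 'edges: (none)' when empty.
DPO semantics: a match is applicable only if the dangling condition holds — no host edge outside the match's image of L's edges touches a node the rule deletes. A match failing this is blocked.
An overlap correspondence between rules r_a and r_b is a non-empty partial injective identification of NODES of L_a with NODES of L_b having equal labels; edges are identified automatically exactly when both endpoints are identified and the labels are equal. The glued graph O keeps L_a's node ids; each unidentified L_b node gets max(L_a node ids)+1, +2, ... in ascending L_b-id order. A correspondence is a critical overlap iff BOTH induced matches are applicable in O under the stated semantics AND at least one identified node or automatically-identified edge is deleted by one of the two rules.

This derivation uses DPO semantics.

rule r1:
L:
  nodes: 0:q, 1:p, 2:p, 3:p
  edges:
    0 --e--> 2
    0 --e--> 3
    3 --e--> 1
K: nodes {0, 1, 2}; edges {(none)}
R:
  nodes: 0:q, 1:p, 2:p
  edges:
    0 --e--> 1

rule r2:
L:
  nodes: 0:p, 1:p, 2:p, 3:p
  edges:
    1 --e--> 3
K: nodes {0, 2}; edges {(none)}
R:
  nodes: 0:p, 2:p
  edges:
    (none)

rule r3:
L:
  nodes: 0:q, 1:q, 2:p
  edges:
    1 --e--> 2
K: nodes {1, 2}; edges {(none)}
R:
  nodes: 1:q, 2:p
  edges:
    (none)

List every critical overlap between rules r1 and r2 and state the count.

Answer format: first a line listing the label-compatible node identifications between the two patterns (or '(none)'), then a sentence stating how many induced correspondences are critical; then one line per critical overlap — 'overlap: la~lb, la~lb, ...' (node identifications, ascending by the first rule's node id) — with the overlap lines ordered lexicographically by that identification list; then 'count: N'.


label-compatible node identifications between L(r1) and L(r2): 1~0, 1~1, 1~2, 1~3, 2~0, 2~1, 2~2, 2~3, 3~0, 3~1, 3~2, 3~3
6 of the induced correspondences are critical overlaps of r1 and r2.
overlap: 1~0, 3~2
overlap: 1~2, 3~0
overlap: 2~0, 3~2
overlap: 2~2, 3~0
overlap: 3~0
overlap: 3~2
count: 6


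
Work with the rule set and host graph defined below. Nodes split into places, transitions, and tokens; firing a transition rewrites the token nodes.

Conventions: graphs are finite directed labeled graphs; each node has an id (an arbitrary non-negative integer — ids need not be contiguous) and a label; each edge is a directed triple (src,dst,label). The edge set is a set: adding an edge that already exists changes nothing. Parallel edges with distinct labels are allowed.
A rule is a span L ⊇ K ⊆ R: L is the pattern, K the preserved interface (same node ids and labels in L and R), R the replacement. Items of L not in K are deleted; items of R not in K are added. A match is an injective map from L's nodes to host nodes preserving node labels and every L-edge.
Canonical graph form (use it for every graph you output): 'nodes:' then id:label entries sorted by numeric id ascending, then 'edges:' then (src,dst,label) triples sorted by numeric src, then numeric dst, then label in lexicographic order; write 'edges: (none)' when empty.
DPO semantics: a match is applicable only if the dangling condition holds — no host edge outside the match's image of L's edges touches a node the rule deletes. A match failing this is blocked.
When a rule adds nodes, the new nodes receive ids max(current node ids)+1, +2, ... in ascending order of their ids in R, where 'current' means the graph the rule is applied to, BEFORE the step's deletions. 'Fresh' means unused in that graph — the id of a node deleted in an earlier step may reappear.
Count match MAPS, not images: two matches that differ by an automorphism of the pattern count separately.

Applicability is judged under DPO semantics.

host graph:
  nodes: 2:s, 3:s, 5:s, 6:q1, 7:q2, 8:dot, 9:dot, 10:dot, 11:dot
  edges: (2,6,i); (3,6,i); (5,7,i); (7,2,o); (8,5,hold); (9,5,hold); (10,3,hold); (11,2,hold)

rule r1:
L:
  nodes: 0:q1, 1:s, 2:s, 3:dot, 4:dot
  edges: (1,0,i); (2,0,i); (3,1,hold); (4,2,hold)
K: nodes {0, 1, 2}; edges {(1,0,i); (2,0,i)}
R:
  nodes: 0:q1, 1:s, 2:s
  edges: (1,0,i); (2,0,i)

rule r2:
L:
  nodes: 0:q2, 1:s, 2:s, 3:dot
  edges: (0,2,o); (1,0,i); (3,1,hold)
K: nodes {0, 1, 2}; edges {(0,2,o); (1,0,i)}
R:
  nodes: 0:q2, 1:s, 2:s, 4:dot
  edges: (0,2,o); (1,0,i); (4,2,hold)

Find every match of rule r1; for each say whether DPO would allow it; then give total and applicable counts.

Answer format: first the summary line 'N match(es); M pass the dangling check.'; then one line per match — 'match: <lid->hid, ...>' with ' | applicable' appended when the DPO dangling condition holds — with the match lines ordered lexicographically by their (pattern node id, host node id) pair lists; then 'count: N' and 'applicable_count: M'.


2 match(es); 2 pass the dangling check.
match: 0->6, 1->2, 2->3, 3->11, 4->10 | applicable
match: 0->6, 1->3, 2->2, 3->10, 4->11 | applicable
count: 2
applicable_count: 2


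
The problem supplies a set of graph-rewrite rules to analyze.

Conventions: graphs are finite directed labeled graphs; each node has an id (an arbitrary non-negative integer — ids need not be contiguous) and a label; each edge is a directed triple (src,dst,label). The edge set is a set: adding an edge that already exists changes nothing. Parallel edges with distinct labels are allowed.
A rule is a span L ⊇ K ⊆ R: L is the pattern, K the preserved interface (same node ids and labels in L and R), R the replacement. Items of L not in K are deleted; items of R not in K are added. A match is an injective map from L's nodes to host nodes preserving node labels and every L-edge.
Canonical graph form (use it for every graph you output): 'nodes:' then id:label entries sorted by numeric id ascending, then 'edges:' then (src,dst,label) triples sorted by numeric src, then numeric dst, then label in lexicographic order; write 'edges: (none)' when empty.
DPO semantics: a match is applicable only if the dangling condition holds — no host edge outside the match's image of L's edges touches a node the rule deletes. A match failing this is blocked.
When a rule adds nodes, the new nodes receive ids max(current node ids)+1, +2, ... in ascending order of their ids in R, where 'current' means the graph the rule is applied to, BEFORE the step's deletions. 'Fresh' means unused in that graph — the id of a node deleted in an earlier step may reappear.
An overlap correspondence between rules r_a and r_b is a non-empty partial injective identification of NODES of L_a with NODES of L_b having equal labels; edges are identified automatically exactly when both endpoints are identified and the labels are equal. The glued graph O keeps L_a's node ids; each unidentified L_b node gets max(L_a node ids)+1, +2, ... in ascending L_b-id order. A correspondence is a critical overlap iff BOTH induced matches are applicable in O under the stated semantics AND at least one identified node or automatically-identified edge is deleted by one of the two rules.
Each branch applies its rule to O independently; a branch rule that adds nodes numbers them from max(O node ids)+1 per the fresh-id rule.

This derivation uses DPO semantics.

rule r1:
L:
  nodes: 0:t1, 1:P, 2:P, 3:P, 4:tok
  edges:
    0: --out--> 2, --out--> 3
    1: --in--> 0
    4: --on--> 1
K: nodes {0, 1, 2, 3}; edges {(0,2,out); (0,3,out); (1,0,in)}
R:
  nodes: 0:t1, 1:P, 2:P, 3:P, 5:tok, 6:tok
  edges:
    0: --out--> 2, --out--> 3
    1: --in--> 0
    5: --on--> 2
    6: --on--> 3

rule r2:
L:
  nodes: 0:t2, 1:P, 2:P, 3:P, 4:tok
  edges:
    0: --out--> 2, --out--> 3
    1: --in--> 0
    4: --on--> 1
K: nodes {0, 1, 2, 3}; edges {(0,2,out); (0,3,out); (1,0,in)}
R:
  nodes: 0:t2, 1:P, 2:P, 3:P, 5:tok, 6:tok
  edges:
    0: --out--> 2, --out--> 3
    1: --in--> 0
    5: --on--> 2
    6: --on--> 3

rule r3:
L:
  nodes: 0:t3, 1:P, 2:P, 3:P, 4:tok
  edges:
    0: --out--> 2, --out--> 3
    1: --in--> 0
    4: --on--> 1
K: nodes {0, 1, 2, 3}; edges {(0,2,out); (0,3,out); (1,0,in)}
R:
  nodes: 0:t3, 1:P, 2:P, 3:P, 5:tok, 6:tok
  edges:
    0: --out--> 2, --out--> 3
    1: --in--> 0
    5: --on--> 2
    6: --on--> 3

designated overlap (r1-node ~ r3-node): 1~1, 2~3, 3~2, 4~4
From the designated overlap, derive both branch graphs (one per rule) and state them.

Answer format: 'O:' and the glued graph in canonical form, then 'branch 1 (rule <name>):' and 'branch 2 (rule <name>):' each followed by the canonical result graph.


O:
nodes: 0:t1, 1:P, 2:P, 3:P, 4:tok, 5:t3
edges: (0,2,out); (0,3,out); (1,0,in); (1,5,in); (4,1,on); (5,2,out); (5,3,out)
branch 1 (rule r1):
nodes: 0:t1, 1:P, 2:P, 3:P, 5:t3, 6:tok, 7:tok
edges: (0,2,out); (0,3,out); (1,0,in); (1,5,in); (5,2,out); (5,3,out); (6,2,on); (7,3,on)
branch 2 (rule r3):
nodes: 0:t1, 1:P, 2:P, 3:P, 5:t3, 6:tok, 7:tok
edges: (0,2,out); (0,3,out); (1,0,in); (1,5,in); (5,2,out); (5,3,out); (6,3,on); (7,2,on)


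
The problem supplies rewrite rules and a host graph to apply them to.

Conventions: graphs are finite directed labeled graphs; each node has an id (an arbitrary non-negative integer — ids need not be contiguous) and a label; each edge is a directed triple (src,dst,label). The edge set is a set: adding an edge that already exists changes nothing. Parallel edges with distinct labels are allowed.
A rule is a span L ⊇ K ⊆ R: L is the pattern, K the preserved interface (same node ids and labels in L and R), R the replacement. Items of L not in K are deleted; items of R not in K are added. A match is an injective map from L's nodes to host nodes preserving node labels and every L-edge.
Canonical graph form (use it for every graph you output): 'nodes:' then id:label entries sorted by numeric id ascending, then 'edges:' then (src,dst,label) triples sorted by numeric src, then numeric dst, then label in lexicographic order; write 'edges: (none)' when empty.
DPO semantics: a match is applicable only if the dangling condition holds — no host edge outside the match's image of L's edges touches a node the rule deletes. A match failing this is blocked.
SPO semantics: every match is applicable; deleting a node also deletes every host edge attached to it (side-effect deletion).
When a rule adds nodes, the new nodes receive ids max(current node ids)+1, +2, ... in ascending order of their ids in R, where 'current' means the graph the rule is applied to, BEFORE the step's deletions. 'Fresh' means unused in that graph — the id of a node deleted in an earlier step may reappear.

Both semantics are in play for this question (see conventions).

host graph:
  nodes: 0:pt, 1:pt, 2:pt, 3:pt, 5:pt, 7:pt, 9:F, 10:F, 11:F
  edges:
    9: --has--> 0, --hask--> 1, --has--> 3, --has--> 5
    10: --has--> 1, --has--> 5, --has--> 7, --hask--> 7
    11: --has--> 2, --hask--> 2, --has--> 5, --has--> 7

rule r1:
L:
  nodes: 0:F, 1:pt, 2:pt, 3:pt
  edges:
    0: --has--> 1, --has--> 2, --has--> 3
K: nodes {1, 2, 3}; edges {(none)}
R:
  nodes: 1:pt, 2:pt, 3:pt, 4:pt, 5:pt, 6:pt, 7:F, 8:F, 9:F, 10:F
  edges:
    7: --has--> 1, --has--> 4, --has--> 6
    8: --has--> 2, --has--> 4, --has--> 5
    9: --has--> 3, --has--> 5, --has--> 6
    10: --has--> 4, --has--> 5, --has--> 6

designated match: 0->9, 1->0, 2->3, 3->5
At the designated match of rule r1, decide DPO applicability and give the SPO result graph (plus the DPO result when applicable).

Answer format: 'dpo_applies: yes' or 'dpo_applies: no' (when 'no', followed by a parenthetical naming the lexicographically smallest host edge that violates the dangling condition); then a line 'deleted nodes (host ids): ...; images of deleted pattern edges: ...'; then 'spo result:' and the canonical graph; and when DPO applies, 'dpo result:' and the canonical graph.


dpo_applies: no
(the rule deletes node 9, which keeps host edge (9,1,hask) outside the match image — the dangling condition fails, DPO blocks; SPO proceeds and side-deletes such edges)
deleted nodes (host ids): 9; images of deleted pattern edges: (9,0,has); (9,3,has); (9,5,has)
spo result:
nodes: 0:pt, 1:pt, 2:pt, 3:pt, 5:pt, 7:pt, 10:F, 11:F, 12:pt, 13:pt, 14:pt, 15:F, 16:F, 17:F, 18:F
edges: (10,1,has); (10,5,has); (10,7,has); (10,7,hask); (11,2,has); (11,2,hask); (11,5,has); (11,7,has); (15,0,has); (15,12,has); (15,14,has); (16,3,has); (16,12,has); (16,13,has); (17,5,has); (17,13,has); (17,14,has); (18,12,has); (18,13,has); (18,14,has)


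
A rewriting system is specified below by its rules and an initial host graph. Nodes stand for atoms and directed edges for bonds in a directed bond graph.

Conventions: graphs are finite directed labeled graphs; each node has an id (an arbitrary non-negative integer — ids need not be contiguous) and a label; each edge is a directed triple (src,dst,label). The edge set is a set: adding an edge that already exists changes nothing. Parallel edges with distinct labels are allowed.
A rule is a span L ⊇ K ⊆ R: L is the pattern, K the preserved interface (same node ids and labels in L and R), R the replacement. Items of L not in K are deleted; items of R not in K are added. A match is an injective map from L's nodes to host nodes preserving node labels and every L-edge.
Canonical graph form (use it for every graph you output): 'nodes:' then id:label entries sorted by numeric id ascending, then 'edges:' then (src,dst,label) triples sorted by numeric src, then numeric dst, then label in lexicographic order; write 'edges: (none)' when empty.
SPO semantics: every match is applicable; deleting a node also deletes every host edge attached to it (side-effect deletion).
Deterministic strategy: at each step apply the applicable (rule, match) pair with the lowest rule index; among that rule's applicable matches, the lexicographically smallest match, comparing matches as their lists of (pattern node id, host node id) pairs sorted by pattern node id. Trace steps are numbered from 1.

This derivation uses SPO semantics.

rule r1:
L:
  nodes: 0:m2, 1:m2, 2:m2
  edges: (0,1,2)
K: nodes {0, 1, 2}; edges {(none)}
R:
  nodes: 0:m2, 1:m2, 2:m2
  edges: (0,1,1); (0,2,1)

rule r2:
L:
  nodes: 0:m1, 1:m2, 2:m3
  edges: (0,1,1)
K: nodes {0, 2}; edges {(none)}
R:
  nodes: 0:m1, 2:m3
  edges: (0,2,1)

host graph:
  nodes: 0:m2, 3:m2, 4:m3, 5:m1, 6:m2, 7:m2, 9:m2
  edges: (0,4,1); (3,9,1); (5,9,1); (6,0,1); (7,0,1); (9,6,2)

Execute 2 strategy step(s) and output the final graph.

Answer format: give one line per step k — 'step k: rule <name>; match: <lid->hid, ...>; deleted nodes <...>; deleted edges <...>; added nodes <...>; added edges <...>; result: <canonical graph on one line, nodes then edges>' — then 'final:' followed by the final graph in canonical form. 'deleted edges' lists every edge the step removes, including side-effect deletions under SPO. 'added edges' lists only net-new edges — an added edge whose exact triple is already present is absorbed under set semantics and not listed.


step 1: rule r1; match: 0->9, 1->6, 2->0; deleted nodes (none); deleted edges (9,6,2); added nodes (none); added edges (9,0,1); (9,6,1); result: nodes: 0:m2, 3:m2, 4:m3, 5:m1, 6:m2, 7:m2, 9:m2 edges: (0,4,1); (3,9,1); (5,9,1); (6,0,1); (7,0,1); (9,0,1); (9,6,1)
step 2: rule r2; match: 0->5, 1->9, 2->4; deleted nodes 9; deleted edges (3,9,1); (5,9,1); (9,0,1); (9,6,1); added nodes (none); added edges (5,4,1); result: nodes: 0:m2, 3:m2, 4:m3, 5:m1, 6:m2, 7:m2 edges: (0,4,1); (5,4,1); (6,0,1); (7,0,1)
final:
nodes: 0:m2, 3:m2, 4:m3, 5:m1, 6:m2, 7:m2
edges: (0,4,1); (5,4,1); (6,0,1); (7,0,1)


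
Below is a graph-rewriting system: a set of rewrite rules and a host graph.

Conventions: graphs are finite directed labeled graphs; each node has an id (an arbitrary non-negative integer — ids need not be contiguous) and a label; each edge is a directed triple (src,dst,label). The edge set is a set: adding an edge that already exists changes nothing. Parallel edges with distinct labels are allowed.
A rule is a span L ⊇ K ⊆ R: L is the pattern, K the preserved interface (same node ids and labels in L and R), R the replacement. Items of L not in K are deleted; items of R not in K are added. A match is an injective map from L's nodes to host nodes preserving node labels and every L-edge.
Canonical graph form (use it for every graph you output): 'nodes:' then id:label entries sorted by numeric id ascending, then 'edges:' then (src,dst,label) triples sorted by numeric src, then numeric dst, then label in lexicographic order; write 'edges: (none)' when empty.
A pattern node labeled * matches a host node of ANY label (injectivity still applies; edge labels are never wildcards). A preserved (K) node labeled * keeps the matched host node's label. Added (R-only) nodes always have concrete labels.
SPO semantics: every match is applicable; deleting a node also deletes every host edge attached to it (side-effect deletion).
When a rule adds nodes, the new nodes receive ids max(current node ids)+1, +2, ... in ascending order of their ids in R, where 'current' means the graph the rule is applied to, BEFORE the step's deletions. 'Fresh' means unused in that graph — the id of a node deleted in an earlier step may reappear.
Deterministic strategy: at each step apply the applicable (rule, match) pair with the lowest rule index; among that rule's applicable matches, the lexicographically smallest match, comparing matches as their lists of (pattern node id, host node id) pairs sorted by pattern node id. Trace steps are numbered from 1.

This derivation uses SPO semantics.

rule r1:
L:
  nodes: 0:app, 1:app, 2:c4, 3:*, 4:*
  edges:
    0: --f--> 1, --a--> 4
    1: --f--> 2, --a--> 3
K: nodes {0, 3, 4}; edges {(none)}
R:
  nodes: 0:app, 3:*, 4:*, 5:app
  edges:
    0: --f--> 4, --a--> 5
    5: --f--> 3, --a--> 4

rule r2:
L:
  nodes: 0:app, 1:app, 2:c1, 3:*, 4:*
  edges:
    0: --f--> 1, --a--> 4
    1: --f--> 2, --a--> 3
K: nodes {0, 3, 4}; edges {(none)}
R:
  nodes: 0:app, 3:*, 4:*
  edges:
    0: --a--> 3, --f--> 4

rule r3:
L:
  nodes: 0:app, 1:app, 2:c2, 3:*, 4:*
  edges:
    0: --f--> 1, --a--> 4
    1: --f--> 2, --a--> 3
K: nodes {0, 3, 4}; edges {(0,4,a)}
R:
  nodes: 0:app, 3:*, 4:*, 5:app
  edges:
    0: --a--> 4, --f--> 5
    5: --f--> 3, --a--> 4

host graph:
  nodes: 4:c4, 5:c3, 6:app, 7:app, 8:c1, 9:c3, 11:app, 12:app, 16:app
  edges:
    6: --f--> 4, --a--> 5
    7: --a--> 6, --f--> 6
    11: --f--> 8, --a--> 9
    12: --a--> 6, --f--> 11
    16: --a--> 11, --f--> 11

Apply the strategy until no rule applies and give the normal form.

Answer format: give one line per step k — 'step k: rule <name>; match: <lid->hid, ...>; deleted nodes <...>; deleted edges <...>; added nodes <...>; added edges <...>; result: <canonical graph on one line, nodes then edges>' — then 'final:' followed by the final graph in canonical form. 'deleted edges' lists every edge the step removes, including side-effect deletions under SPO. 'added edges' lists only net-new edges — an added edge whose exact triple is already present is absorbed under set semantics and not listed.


step 1: rule r2; match: 0->12, 1->11, 2->8, 3->9, 4->6; deleted nodes 8, 11; deleted edges (11,8,f); (11,9,a); (12,6,a); (12,11,f); (16,11,a); (16,11,f); added nodes (none); added edges (12,6,f); (12,9,a); result: nodes: 4:c4, 5:c3, 6:app, 7:app, 9:c3, 12:app, 16:app edges: (6,4,f); (6,5,a); (7,6,a); (7,6,f); (12,6,f); (12,9,a)
step 2: rule r1; match: 0->12, 1->6, 2->4, 3->5, 4->9; deleted nodes 4, 6; deleted edges (6,4,f); (6,5,a); (7,6,a); (7,6,f); (12,6,f); (12,9,a); added nodes 17; added edges (12,9,f); (12,17,a); (17,5,f); (17,9,a); result: nodes: 5:c3, 7:app, 9:c3, 12:app, 16:app, 17:app edges: (12,9,f); (12,17,a); (17,5,f); (17,9,a)
final:
nodes: 5:c3, 7:app, 9:c3, 12:app, 16:app, 17:app
edges: (12,9,f); (12,17,a); (17,5,f); (17,9,a)


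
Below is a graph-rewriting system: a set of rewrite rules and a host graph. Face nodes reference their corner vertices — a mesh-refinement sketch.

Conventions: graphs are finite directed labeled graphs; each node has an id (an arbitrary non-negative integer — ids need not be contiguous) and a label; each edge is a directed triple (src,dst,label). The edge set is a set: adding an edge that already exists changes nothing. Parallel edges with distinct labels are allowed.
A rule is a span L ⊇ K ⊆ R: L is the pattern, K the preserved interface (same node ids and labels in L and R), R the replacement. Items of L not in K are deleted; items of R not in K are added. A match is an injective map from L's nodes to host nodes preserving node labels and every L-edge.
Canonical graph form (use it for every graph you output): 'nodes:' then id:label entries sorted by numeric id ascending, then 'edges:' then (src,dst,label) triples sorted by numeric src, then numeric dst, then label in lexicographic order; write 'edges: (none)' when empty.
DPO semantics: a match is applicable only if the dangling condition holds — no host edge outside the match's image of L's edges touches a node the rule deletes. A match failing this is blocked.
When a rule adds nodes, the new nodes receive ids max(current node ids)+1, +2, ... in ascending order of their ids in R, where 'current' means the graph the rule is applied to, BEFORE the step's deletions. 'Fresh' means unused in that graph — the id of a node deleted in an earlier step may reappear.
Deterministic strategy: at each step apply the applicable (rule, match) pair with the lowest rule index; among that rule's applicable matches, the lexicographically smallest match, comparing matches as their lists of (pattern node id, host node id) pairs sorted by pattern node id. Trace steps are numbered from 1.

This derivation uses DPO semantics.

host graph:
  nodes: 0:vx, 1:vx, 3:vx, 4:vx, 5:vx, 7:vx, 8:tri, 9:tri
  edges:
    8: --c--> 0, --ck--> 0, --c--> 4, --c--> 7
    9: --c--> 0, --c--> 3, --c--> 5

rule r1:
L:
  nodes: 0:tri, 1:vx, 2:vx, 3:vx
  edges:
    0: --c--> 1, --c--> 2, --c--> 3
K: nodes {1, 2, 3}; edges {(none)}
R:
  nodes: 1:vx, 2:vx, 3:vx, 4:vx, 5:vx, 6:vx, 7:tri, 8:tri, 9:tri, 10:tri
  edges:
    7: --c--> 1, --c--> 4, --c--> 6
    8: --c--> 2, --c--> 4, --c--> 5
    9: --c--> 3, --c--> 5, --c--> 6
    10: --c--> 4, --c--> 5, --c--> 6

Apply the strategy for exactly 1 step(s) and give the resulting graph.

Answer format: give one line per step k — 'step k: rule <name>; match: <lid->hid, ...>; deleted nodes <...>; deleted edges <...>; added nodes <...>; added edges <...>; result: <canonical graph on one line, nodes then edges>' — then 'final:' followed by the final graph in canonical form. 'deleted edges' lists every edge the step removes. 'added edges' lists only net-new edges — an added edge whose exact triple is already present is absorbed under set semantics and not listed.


step 1: rule r1; match: 0->9, 1->0, 2->3, 3->5; deleted nodes 9; deleted edges (9,0,c); (9,3,c); (9,5,c); added nodes 10, 11, 12, 13, 14, 15, 16; added edges (13,0,c); (13,10,c); (13,12,c); (14,3,c); (14,10,c); (14,11,c); (15,5,c); (15,11,c); (15,12,c); (16,10,c); (16,11,c); (16,12,c); result: nodes: 0:vx, 1:vx, 3:vx, 4:vx, 5:vx, 7:vx, 8:tri, 10:vx, 11:vx, 12:vx, 13:tri, 14:tri, 15:tri, 16:tri edges: (8,0,c); (8,0,ck); (8,4,c); (8,7,c); (13,0,c); (13,10,c); (13,12,c); (14,3,c); (14,10,c); (14,11,c); (15,5,c); (15,11,c); (15,12,c); (16,10,c); (16,11,c); (16,12,c)
final:
nodes: 0:vx, 1:vx, 3:vx, 4:vx, 5:vx, 7:vx, 8:tri, 10:vx, 11:vx, 12:vx, 13:tri, 14:tri, 15:tri, 16:tri
edges: (8,0,c); (8,0,ck); (8,4,c); (8,7,c); (13,0,c); (13,10,c); (13,12,c); (14,3,c); (14,10,c); (14,11,c); (15,5,c); (15,11,c); (15,12,c); (16,10,c); (16,11,c); (16,12,c)


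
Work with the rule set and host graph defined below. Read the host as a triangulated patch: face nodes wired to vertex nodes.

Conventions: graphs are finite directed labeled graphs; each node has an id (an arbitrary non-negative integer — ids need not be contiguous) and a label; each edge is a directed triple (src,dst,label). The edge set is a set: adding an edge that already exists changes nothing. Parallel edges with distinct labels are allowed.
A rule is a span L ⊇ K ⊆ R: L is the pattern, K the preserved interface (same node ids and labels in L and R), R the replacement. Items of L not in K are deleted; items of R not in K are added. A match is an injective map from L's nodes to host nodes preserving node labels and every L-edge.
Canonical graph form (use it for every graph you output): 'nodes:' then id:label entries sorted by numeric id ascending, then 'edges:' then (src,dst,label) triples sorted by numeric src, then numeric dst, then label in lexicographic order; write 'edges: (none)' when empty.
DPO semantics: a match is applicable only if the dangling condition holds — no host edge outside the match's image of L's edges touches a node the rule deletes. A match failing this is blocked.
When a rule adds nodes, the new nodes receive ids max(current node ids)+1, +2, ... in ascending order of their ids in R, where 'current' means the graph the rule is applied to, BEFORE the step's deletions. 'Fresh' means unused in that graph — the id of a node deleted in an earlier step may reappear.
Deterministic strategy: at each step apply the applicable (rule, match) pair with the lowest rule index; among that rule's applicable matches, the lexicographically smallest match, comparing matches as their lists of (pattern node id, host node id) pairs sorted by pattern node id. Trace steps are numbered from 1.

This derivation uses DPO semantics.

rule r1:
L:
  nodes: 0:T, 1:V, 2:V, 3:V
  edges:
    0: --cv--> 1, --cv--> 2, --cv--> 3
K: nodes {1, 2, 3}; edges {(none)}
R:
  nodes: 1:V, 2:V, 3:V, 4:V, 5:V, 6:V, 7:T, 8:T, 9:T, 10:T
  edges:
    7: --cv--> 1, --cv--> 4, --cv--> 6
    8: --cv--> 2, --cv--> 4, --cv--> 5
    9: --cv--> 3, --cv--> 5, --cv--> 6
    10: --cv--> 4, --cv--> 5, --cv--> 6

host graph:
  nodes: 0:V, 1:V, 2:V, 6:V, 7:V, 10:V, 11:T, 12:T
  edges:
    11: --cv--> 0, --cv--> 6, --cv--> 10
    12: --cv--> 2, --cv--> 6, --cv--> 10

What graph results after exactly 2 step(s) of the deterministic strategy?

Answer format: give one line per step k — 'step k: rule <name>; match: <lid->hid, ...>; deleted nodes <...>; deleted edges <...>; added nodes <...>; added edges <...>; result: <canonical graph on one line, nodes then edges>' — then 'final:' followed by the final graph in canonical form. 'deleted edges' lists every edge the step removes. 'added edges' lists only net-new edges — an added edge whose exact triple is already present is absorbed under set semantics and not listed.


step 1: rule r1; match: 0->11, 1->0, 2->6, 3->10; deleted nodes 11; deleted edges (11,0,cv); (11,6,cv); (11,10,cv); added nodes 13, 14, 15, 16, 17, 18, 19; added edges (16,0,cv); (16,13,cv); (16,15,cv); (17,6,cv); (17,13,cv); (17,14,cv); (18,10,cv); (18,14,cv); (18,15,cv); (19,13,cv); (19,14,cv); (19,15,cv); result: nodes: 0:V, 1:V, 2:V, 6:V, 7:V, 10:V, 12:T, 13:V, 14:V, 15:V, 16:T, 17:T, 18:T, 19:T edges: (12,2,cv); (12,6,cv); (12,10,cv); (16,0,cv); (16,13,cv); (16,15,cv); (17,6,cv); (17,13,cv); (17,14,cv); (18,10,cv); (18,14,cv); (18,15,cv); (19,13,cv); (19,14,cv); (19,15,cv)
step 2: rule r1; match: 0->12, 1->2, 2->6, 3->10; deleted nodes 12; deleted edges (12,2,cv); (12,6,cv); (12,10,cv); added nodes 20, 21, 22, 23, 24, 25, 26; added edges (23,2,cv); (23,20,cv); (23,22,cv); (24,6,cv); (24,20,cv); (24,21,cv); (25,10,cv); (25,21,cv); (25,22,cv); (26,20,cv); (26,21,cv); (26,22,cv); result: nodes: 0:V, 1:V, 2:V, 6:V, 7:V, 10:V, 13:V, 14:V, 15:V, 16:T, 17:T, 18:T, 19:T, 20:V, 21:V, 22:V, 23:T, 24:T, 25:T, 26:T edges: (16,0,cv); (16,13,cv); (16,15,cv); (17,6,cv); (17,13,cv); (17,14,cv); (18,10,cv); (18,14,cv); (18,15,cv); (19,13,cv); (19,14,cv); (19,15,cv); (23,2,cv); (23,20,cv); (23,22,cv); (24,6,cv); (24,20,cv); (24,21,cv); (25,10,cv); (25,21,cv); (25,22,cv); (26,20,cv); (26,21,cv); (26,22,cv)
final:
nodes: 0:V, 1:V, 2:V, 6:V, 7:V, 10:V, 13:V, 14:V, 15:V, 16:T, 17:T, 18:T, 19:T, 20:V, 21:V, 22:V, 23:T, 24:T, 25:T, 26:T
edges: (16,0,cv); (16,13,cv); (16,15,cv); (17,6,cv); (17,13,cv); (17,14,cv); (18,10,cv); (18,14,cv); (18,15,cv); (19,13,cv); (19,14,cv); (19,15,cv); (23,2,cv); (23,20,cv); (23,22,cv); (24,6,cv); (24,20,cv); (24,21,cv); (25,10,cv); (25,21,cv); (25,22,cv); (26,20,cv); (26,21,cv); (26,22,cv)


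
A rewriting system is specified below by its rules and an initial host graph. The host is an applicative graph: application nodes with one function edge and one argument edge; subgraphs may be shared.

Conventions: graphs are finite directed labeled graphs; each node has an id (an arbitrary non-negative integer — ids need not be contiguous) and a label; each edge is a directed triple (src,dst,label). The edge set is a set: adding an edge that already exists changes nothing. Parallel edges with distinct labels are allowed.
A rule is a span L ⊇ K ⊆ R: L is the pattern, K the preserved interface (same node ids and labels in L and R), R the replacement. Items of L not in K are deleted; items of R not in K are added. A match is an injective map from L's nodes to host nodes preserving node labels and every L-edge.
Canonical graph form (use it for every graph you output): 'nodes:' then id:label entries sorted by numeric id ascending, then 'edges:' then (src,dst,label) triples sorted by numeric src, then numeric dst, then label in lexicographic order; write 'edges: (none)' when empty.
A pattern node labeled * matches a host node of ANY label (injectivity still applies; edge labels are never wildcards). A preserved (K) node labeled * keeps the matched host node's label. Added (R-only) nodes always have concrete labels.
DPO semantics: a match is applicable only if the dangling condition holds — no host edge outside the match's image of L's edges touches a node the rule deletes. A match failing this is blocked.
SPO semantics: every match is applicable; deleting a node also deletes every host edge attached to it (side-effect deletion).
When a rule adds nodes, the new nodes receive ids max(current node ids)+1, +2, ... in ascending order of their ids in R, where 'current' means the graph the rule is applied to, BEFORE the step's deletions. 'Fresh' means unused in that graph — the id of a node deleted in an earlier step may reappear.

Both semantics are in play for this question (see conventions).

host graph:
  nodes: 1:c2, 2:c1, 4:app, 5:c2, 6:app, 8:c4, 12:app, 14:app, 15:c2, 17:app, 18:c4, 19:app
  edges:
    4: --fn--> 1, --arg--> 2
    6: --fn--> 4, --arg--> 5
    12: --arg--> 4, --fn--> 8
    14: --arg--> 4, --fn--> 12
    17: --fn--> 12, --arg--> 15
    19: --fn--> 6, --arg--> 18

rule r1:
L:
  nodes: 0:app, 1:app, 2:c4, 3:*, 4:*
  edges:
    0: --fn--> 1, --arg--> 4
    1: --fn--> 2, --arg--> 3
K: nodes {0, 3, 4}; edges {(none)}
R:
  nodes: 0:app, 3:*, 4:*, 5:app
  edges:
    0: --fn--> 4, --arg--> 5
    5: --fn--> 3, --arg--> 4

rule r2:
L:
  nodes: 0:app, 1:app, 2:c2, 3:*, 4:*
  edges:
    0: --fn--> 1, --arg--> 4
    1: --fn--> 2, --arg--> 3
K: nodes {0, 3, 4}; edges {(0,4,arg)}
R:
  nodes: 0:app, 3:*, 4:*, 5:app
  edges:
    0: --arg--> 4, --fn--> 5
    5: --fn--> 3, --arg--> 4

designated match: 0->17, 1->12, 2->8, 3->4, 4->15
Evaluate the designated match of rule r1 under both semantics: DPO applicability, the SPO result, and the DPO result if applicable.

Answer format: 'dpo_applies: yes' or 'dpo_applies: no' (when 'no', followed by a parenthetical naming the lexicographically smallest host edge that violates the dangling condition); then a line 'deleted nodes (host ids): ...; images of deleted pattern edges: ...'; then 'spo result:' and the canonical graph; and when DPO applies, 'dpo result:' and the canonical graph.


dpo_applies: no
(the rule deletes node 12, which keeps host edge (14,12,fn) outside the match image — the dangling condition fails, DPO blocks; SPO proceeds and side-deletes such edges)
deleted nodes (host ids): 8, 12; images of deleted pattern edges: (12,4,arg); (12,8,fn); (17,12,fn); (17,15,arg)
spo result:
nodes: 1:c2, 2:c1, 4:app, 5:c2, 6:app, 14:app, 15:c2, 17:app, 18:c4, 19:app, 20:app
edges: (4,1,fn); (4,2,arg); (6,4,fn); (6,5,arg); (14,4,arg); (17,15,fn); (17,20,arg); (19,6,fn); (19,18,arg); (20,4,fn); (20,15,arg)
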